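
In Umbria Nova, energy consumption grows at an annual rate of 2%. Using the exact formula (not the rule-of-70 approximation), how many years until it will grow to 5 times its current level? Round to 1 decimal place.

t = ln(5) / ln(1 + 0.02) = 1.6094 / 0.019803 ≈ 81.27.

81.3 years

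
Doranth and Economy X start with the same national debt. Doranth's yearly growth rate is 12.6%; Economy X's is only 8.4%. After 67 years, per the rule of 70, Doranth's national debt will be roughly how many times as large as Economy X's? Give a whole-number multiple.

≈ 16 times

Rate gap = 12.6% − 8.4% = 4.2 points.
The ratio doubles every 70/4.2 ≈ 16.67 years.
67/16.67 ≈ 4.02 doublings → ratio ≈ 2^4.02 ≈ 16.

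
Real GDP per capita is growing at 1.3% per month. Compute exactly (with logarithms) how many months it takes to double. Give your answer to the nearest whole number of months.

54 months

t = ln(2) / ln(1 + 0.013) = 0.6931 / 0.012916 ≈ 53.66.
≈ 54 months.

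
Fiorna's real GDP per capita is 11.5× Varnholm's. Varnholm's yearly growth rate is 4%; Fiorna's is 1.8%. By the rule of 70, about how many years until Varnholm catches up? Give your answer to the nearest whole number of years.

roughly 112 years

Varnholm gains on Fiorna at 4% − 1.8% = 2.2 points a year.
At that relative rate the gap halves every 70/2.2 ≈ 31.82 years.
An 11.5× gap takes log₂(11.5) ≈ 3.52 halvings to close: 3.52 × 31.82 ≈ 112 years.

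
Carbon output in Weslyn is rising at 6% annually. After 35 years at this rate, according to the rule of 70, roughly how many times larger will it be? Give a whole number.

≈ 8 times

At 6% one doubling takes ≈ 11.67 years; 35 years is 3 of them, so ×8.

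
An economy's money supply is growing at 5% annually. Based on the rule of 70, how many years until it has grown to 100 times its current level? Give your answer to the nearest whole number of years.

Doubling time ≈ 70/5 = 14.00 years.
Reaching 100× takes log₂(100) ≈ 6.64 doublings.
6.64 × 14.00 ≈ 93 years.

93 years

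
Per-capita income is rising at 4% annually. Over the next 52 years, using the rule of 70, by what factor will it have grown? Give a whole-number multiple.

Doubling time ≈ 70/4 = 17.50 years.
52/17.50 ≈ 3 doublings, so about 2^3 = 8×.

about 8 times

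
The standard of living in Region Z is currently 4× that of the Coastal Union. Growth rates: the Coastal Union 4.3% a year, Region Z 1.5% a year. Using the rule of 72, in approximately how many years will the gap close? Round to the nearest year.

roughly 51 years

The growth-rate gap is 4.3% − 1.5% = 2.8 percentage points.
So the ratio between them halves every 72/2.8 ≈ 25.71 years.
A 4× gap closes after 2 halvings: 2 × 25.71 ≈ 51 years.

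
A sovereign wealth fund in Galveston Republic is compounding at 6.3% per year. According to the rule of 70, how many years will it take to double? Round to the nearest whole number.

70/6.3 ≈ 11.11, so it doubles roughly every 11 years.

approximately 11 years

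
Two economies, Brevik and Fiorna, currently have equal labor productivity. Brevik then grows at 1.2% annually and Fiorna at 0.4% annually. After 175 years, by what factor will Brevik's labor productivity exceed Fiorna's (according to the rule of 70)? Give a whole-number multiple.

Brevik pulls ahead at 0.8 pp per year, so the ratio doubles every 70/0.8 ≈ 87.50 years.
In 175 years that's 2.00 doublings: 2^2.00 ≈ 4.

approximately 4 times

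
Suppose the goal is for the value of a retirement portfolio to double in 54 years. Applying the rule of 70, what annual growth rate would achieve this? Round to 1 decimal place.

roughly 1.3% annually

70 / 54 ≈ 1.30, so about 1.3% annually.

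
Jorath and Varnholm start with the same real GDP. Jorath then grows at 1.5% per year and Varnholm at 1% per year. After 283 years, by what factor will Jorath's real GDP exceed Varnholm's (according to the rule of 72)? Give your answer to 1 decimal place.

Only the 0.5-point difference matters.
72/0.5 ≈ 144.00 years per doubling of the ratio; 283 years gives 1.97 doublings, so ≈ 3.9×.

≈ 3.9 times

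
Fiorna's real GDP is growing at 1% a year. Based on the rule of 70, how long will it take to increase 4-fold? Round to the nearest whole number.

roughly 140 years

Doubling time ≈ 70/1 = 70.00 years.
Getting to 4× needs 2 doublings: 2 × 70.00 ≈ 140 years.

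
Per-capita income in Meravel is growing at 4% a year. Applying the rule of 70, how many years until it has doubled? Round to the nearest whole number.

roughly 18 years

Doubling time ≈ 70 / 4 = 17.50 years.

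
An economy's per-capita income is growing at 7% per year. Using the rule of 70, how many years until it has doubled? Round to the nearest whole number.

70/7 ≈ 10.00, so it doubles roughly every 10 years.

around 10 years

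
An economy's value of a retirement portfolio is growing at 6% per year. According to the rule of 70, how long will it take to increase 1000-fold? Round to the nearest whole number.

about 116 years

At 6% it doubles every 70/6 ≈ 11.67 years.
1000× is log₂ 1000 ≈ 9.97 doublings, so ≈ 9.97 × 11.67 = 116 years.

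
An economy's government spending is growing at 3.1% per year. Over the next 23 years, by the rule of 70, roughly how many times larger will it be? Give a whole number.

70/3.1 ≈ 22.58 years per doubling.
23 years fits 1 doubling: 2^1 = 2.

≈ 2 times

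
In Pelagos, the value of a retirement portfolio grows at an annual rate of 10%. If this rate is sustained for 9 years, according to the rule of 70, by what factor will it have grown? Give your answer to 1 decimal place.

2.4 times

Doubling time ≈ 70/10 = 7.00 years.
9 years / 7.00 ≈ 1.29 doublings → factor 2^1.29 ≈ 2.4.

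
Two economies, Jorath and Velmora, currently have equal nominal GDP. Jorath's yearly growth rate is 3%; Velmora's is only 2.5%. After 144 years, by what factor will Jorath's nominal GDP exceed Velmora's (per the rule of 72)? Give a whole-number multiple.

2 times

Jorath pulls ahead at 0.5 pp per year, so the ratio doubles every 72/0.5 ≈ 144.00 years.
In 144 years that's 1.00 doublings: 2^1.00 ≈ 2.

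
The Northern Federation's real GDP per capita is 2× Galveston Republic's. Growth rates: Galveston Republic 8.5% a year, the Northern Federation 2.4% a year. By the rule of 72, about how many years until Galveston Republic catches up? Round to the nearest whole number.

about 12 years

Galveston Republic gains on the Northern Federation at 8.5% − 2.4% = 6.1 points a year.
At that relative rate the gap halves every 72/6.1 ≈ 11.80 years.
A 2× gap closes after 1 halving: 1 × 11.80 ≈ 12 years.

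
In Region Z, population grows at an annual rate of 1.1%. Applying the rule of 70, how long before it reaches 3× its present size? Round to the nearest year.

101 years

Doubling time ≈ 70/1.1 = 63.64 years.
3× is log₂ 3 ≈ 1.58 doublings, so ≈ 1.58 × 63.64 = 101 years.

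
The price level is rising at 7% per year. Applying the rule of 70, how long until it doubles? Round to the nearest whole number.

approximately 10 years

70/7 ≈ 10.00, so it doubles roughly every 10 years.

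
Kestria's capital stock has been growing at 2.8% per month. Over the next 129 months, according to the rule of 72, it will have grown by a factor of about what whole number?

about 32 times

At 2.8% one doubling takes ≈ 25.71 months; 129 months is 5 of them, so ×32.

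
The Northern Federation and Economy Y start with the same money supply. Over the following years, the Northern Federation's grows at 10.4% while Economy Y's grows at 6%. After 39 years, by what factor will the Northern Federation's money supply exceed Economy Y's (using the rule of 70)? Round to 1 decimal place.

roughly 5.5 times

Only the 4.4-point difference matters.
70/4.4 ≈ 15.91 years per doubling of the ratio; 39 years gives 2.45 doublings, so ≈ 5.5×.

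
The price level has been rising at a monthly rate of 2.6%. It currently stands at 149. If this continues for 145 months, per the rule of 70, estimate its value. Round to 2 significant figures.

Doubling time ≈ 70/2.6 = 26.92 months.
145 months is 145/26.92 ≈ 5.39 doublings, a factor of 2^5.39 ≈ 41.93.
149 × 41.93 ≈ 6200.

around 6200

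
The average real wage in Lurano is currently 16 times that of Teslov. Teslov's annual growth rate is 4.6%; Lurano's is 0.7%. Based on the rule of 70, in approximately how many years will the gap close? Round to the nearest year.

72 years

The growth-rate gap is 4.6% − 0.7% = 3.9 percentage points.
So the ratio between them halves every 70/3.9 ≈ 17.95 years.
A 16 times gap closes after 4 halvings: 4 × 17.95 ≈ 72 years.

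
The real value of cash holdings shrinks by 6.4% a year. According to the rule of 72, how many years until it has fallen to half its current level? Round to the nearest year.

The rule works in reverse for decay: 72/6.4 ≈ 11.25 years to halve.

roughly 11 years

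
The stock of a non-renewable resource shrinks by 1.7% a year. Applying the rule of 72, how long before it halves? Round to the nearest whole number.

42 years

Halving time ≈ 72 / 1.7 = 42.35 → 42 years.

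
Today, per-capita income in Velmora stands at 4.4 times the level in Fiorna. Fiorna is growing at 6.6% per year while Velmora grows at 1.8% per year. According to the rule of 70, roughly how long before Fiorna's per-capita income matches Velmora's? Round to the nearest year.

about 31 years

Fiorna gains on Velmora at 6.6% − 1.8% = 4.8 points a year.
At that relative rate the gap halves every 70/4.8 ≈ 14.58 years.
A 4.4 times gap takes log₂(4.4) ≈ 2.14 halvings to close: 2.14 × 14.58 ≈ 31 years.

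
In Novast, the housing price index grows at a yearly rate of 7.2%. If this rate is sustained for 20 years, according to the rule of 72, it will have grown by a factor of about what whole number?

≈ 4 times

72/7.2 ≈ 10.00 years per doubling.
20 years fits 2 doublings: 2^2 = 4.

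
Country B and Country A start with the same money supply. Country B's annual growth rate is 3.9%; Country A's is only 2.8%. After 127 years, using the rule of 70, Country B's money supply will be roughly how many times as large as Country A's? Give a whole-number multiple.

approximately 4 times

Rate gap = 3.9% − 2.8% = 1.1 points.
The ratio doubles every 70/1.1 ≈ 63.64 years.
127/63.64 ≈ 2.00 doublings → ratio ≈ 2^2.00 ≈ 4.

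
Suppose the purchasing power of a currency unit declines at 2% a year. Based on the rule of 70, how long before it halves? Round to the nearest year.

Halving time ≈ 70 / 2 = 35.00 → 35 years.

about 35 years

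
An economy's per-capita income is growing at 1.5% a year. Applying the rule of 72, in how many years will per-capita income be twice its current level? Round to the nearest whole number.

≈ 48 years

At 1.5%, doubling takes about 72/1.5 = 48.00 years.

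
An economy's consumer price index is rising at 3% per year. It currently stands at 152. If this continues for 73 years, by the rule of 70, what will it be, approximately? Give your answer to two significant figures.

around 1300

Doubling time ≈ 70/3 = 23.33 years.
73 years is 73/23.33 ≈ 3.13 doublings, a factor of 2^3.13 ≈ 8.75.
152 × 8.75 ≈ 1300.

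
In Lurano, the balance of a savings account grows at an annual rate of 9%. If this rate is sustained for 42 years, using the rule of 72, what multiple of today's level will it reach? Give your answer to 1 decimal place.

≈ 38.1 times

Doubles every ≈ 8.00 years (72/9).
42 years is 5.25 doublings; 2^5.25 ≈ 38.1×.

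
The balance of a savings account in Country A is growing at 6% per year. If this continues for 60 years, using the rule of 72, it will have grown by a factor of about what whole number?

about 32 times

At 6% one doubling takes ≈ 12.00 years; 60 years is 5 of them, so ×32.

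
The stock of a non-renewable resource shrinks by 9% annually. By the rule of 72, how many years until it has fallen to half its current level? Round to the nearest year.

about 8 years

Falling at 9%, it halves about every 72/9 = 8.00 years.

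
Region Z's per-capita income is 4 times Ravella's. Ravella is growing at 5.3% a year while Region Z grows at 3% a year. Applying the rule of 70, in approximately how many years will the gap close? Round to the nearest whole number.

Ravella gains on Region Z at 5.3% − 3% = 2.3 points a year.
At that relative rate the gap halves every 70/2.3 ≈ 30.43 years.
A 4 times gap closes after 2 halvings: 2 × 30.43 ≈ 61 years.

61 years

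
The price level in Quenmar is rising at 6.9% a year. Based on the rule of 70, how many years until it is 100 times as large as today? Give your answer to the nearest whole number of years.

Doubling time ≈ 70/6.9 = 10.14 years.
Reaching 100× takes log₂(100) ≈ 6.64 doublings.
6.64 × 10.14 ≈ 67 years.

approximately 67 years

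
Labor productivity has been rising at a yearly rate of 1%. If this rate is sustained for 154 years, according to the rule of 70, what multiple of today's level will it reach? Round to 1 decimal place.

4.6 times

Doubles every ≈ 70.00 years (70/1).
154 years is 2.20 doublings; 2^2.20 ≈ 4.6×.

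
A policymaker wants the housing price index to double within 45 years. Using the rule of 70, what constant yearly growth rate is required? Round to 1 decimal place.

1.6%

70 / 45 ≈ 1.56, so about 1.6% per year.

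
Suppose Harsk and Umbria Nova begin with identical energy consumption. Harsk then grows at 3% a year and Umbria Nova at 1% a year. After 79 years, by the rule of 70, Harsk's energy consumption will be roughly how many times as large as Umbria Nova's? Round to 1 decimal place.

≈ 4.8 times

Harsk pulls ahead at 2 pp per year, so the ratio doubles every 70/2 ≈ 35.00 years.
In 79 years that's 2.26 doublings: 2^2.26 ≈ 4.8.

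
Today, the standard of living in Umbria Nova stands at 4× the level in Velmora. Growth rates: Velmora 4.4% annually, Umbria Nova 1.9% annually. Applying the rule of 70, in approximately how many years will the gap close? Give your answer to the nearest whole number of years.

What matters is the difference: 2.5 pp.
Rule of 70 on the gap: the ratio halves every 70/2.5 ≈ 28.00 years.
A 4× gap closes after 2 halvings: 2 × 28.00 ≈ 56 years.

56 years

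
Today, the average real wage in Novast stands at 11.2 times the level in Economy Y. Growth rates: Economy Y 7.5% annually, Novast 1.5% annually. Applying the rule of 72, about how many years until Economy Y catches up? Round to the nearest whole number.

around 42 years

The growth-rate gap is 7.5% − 1.5% = 6 percentage points.
So the ratio between them halves every 72/6 ≈ 12.00 years.
An 11.2 times gap takes log₂(11.2) ≈ 3.49 halvings to close: 3.49 × 12.00 ≈ 42 years.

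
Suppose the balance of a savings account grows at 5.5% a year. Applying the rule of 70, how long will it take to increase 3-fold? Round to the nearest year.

At 5.5% it doubles every 70/5.5 ≈ 12.73 years.
3× is log₂ 3 ≈ 1.58 doublings, so ≈ 1.58 × 12.73 = 20 years.

roughly 20 years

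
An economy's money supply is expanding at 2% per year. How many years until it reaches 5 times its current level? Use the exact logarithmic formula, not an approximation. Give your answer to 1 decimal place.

t = ln(5) / ln(1 + 0.02) = 1.6094 / 0.019803 ≈ 81.27.

81.3 years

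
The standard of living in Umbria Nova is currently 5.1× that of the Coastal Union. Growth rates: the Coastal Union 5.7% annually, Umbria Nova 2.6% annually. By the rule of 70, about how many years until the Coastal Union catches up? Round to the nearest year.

What matters is the difference: 3.1 pp.
Rule of 70 on the gap: the ratio halves every 70/3.1 ≈ 22.58 years.
A 5.1× gap takes log₂(5.1) ≈ 2.35 halvings to close: 2.35 × 22.58 ≈ 53 years.

53 years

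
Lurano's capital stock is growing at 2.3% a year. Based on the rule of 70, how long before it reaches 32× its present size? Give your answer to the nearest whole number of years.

Doubling time ≈ 70/2.3 = 30.43 years.
32 = 2^5, so 5 doublings → 152 years.

approximately 152 years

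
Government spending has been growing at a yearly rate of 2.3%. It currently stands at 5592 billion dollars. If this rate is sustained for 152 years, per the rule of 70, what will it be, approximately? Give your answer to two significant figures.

around 180000 billion dollars

Doubling time ≈ 70/2.3 = 30.43 years.
152 years is 152/30.43 ≈ 5.00 doublings, a factor of 2^5.00 ≈ 32.00.
5592 × 32.00 ≈ 180000 billion dollars.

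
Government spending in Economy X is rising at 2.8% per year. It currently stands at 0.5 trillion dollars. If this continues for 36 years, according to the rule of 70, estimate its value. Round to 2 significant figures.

≈ 1.4 trillion dollars

It doubles every 70/2.8 ≈ 25.00 years, so 36 years is 1.44 doublings.
2^1.44 ≈ 2.71; 0.5 × 2.71 ≈ 1.4 trillion dollars.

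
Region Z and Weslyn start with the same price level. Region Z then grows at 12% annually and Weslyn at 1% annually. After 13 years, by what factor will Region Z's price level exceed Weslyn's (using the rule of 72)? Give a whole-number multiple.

around 4 times

Rate gap = 12% − 1% = 11 points.
The ratio doubles every 72/11 ≈ 6.55 years.
13/6.55 ≈ 1.98 doublings → ratio ≈ 2^1.98 ≈ 4.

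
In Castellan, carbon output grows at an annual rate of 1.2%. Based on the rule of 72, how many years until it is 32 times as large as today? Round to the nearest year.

300 years

At 1.2% it doubles every 72/1.2 ≈ 60.00 years.
32 = 2^5, so 5 doublings → 300 years.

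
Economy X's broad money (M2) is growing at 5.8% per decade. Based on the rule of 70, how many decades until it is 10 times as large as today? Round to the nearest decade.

roughly 40 decades

At 5.8% it doubles every 70/5.8 ≈ 12.07 decades.
10× is log₂ 10 ≈ 3.32 doublings, so ≈ 3.32 × 12.07 = 40 decades.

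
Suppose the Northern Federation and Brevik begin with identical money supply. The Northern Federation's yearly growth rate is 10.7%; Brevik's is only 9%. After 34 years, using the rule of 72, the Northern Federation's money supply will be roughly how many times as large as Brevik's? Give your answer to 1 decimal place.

Only the 1.7-point difference matters.
72/1.7 ≈ 42.35 years per doubling of the ratio; 34 years gives 0.80 doublings, so ≈ 1.7×.

1.7 times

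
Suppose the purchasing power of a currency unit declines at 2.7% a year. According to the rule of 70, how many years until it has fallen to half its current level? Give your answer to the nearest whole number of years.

≈ 26 years

Halving time ≈ 70 / 2.7 = 25.93 → 26 years.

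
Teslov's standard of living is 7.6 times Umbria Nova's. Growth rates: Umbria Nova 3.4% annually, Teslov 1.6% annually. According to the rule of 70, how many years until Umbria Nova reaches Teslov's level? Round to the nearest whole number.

about 114 years

Umbria Nova gains on Teslov at 3.4% − 1.6% = 1.8 points a year.
At that relative rate the gap halves every 70/1.8 ≈ 38.89 years.
A 7.6 times gap takes log₂(7.6) ≈ 2.93 halvings to close: 2.93 × 38.89 ≈ 114 years.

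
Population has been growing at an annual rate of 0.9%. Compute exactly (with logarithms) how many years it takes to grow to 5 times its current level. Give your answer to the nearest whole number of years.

180 years

t = ln(5) / ln(1 + 0.009) = 1.6094 / 0.008960 ≈ 179.62.
≈ 180 years.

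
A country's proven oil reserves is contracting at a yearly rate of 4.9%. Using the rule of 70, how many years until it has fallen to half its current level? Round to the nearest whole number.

approximately 14 years

The rule works in reverse for decay: 70/4.9 ≈ 14.29 years to halve.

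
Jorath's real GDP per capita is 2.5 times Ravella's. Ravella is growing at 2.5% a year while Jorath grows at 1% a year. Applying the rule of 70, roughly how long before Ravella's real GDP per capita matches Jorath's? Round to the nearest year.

≈ 62 years

The growth-rate gap is 2.5% − 1% = 1.5 percentage points.
So the ratio between them halves every 70/1.5 ≈ 46.67 years.
A 2.5 times gap takes log₂(2.5) ≈ 1.32 halvings to close: 1.32 × 46.67 ≈ 62 years.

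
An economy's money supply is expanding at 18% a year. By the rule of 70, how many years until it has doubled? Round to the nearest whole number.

At 18%, doubling takes about 70/18 = 3.89 years.

roughly 4 years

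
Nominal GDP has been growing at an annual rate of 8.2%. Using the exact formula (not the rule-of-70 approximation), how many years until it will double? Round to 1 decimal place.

t = ln(2) / ln(1 + 0.082) = 0.6931 / 0.078811 ≈ 8.79.

8.8 years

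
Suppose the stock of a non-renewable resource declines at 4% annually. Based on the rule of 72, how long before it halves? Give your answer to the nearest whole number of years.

Falling at 4%, it halves about every 72/4 = 18.00 years.

around 18 years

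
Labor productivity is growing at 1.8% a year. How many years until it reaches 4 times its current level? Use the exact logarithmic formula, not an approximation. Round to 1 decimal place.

77.7 years

t = ln(4) / ln(1 + 0.018) = 1.3863 / 0.017840 ≈ 77.71.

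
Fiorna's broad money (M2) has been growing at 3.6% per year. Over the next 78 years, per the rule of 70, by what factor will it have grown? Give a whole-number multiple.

around 16 times

70/3.6 ≈ 19.44 years per doubling.
78 years fits 4 doublings: 2^4 = 16.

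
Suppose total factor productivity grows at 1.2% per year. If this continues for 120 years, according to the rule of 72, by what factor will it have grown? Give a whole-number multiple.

72/1.2 ≈ 60.00 years per doubling.
120 years fits 2 doublings: 2^2 = 4.

roughly 4 times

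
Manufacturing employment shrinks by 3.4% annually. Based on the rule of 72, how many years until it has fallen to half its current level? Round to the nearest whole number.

≈ 21 years

The rule works in reverse for decay: 72/3.4 ≈ 21.18 years to halve.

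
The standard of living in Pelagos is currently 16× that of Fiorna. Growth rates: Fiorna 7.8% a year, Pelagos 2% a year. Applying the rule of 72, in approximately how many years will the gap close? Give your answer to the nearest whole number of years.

The growth-rate gap is 7.8% − 2% = 5.8 percentage points.
So the ratio between them halves every 72/5.8 ≈ 12.41 years.
A 16× gap closes after 4 halvings: 4 × 12.41 ≈ 50 years.

50 years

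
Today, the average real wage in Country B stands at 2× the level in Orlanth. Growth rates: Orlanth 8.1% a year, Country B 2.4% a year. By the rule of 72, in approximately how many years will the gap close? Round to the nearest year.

Orlanth gains on Country B at 8.1% − 2.4% = 5.7 points a year.
At that relative rate the gap halves every 72/5.7 ≈ 12.63 years.
A 2× gap closes after 1 halving: 1 × 12.63 ≈ 13 years.

around 13 years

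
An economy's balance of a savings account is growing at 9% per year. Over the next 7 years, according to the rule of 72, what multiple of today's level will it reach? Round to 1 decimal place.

roughly 1.8 times

Doubles every ≈ 8.00 years (72/9).
7 years is 0.88 doublings; 2^0.88 ≈ 1.8×.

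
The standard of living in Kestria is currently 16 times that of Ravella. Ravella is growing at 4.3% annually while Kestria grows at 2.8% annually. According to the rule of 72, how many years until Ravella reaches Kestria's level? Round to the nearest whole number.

Ravella gains on Kestria at 4.3% − 2.8% = 1.5 points a year.
At that relative rate the gap halves every 72/1.5 ≈ 48.00 years.
A 16 times gap closes after 4 halvings: 4 × 48.00 ≈ 192 years.

around 192 years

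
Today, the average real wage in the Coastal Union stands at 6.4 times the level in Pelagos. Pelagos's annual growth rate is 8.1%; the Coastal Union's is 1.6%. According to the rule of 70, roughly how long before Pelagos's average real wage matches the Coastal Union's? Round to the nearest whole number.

What matters is the difference: 6.5 pp.
Rule of 70 on the gap: the ratio halves every 70/6.5 ≈ 10.77 years.
A 6.4 times gap takes log₂(6.4) ≈ 2.68 halvings to close: 2.68 × 10.77 ≈ 29 years.

roughly 29 years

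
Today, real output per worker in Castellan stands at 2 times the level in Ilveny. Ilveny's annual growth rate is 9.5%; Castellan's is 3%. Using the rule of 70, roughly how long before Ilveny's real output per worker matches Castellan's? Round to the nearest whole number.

The growth-rate gap is 9.5% − 3% = 6.5 percentage points.
So the ratio between them halves every 70/6.5 ≈ 10.77 years.
A 2 times gap closes after 1 halving: 1 × 10.77 ≈ 11 years.

roughly 11 years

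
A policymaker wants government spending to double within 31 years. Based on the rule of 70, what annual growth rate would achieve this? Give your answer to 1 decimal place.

≈ 2.3%

70 / 31 ≈ 2.26, so about 2.3% a year.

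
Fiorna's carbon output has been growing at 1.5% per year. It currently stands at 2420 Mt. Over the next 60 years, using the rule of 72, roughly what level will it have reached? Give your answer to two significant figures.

approximately 5800 Mt

Doubling time ≈ 72/1.5 = 48.00 years.
60 years is 60/48.00 ≈ 1.25 doublings, a factor of 2^1.25 ≈ 2.38.
2420 × 2.38 ≈ 5800 Mt.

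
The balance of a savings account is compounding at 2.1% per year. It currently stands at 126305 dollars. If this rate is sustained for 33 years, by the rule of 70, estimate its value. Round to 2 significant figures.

about 250000 dollars

It doubles every 70/2.1 ≈ 33.33 years, so 33 years is 0.99 doublings.
2^0.99 ≈ 1.99; 126305 × 1.99 ≈ 250000 dollars.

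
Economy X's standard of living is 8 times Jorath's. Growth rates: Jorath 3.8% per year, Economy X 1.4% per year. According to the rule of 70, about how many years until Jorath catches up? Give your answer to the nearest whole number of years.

roughly 88 years

The growth-rate gap is 3.8% − 1.4% = 2.4 percentage points.
So the ratio between them halves every 70/2.4 ≈ 29.17 years.
An 8 times gap closes after 3 halvings: 3 × 29.17 ≈ 88 years.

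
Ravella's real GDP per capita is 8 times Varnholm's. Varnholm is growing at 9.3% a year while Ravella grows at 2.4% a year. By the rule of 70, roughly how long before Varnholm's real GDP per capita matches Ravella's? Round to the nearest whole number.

approximately 30 years

What matters is the difference: 6.9 pp.
Rule of 70 on the gap: the ratio halves every 70/6.9 ≈ 10.14 years.
An 8 times gap closes after 3 halvings: 3 × 10.14 ≈ 30 years.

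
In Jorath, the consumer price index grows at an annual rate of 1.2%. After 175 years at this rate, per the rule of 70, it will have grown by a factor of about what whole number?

70/1.2 ≈ 58.33 years per doubling.
175 years fits 3 doublings: 2^3 = 8.

around 8 times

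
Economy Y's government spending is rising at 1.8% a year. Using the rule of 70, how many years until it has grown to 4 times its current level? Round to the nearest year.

One doubling takes 70/1.8 = 38.89 years.
Getting to 4× needs 2 doublings: 2 × 38.89 ≈ 78 years.

roughly 78 years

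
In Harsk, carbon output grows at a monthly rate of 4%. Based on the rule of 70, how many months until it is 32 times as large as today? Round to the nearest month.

Doubling time ≈ 70/4 = 17.50 months.
32 = 2^5, so 5 doublings → 88 months.

about 88 months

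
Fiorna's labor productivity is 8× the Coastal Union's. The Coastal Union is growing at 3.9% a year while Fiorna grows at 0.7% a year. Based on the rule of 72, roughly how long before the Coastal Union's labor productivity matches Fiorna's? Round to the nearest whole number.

the Coastal Union gains on Fiorna at 3.9% − 0.7% = 3.2 points a year.
At that relative rate the gap halves every 72/3.2 ≈ 22.50 years.
An 8× gap closes after 3 halvings: 3 × 22.50 ≈ 68 years.

≈ 68 years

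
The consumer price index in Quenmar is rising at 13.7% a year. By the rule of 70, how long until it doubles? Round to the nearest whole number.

≈ 5 years

70/13.7 ≈ 5.11, so it doubles roughly every 5 years.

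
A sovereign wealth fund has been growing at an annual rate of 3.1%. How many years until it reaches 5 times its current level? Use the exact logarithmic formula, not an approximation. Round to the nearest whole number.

t = ln(5) / ln(1 + 0.031) = 1.6094 / 0.030529 ≈ 52.72.
≈ 53 years.

53 years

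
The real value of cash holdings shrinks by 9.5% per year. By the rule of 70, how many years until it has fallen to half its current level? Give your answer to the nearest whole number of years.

Falling at 9.5%, it halves about every 70/9.5 = 7.37 years.

roughly 7 years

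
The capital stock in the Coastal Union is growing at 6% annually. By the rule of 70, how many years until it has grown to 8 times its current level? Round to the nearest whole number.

Doubling time ≈ 70/6 = 11.67 years.
8 = 2^3, so 3 doublings → 35 years.

around 35 years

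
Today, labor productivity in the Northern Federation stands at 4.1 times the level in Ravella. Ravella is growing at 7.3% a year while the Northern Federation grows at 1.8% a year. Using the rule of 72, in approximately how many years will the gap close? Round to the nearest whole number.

about 27 years

Ravella gains on the Northern Federation at 7.3% − 1.8% = 5.5 points a year.
At that relative rate the gap halves every 72/5.5 ≈ 13.09 years.
A 4.1 times gap takes log₂(4.1) ≈ 2.04 halvings to close: 2.04 × 13.09 ≈ 27 years.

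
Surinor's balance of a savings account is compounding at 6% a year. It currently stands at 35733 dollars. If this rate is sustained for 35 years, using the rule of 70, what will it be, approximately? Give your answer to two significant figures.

It doubles every 70/6 ≈ 11.67 years, so 35 years is 3.00 doublings.
2^3.00 ≈ 8.00; 35733 × 8.00 ≈ 290000 dollars.

approximately 290000 dollars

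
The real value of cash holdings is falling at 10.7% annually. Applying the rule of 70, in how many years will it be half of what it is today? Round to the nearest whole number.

7 years

The rule works in reverse for decay: 70/10.7 ≈ 6.54 years to halve.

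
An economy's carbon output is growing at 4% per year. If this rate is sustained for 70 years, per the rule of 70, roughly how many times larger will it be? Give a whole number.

approximately 16 times

Doubling time ≈ 70/4 = 17.50 years.
70/17.50 ≈ 4 doublings, so about 2^4 = 16×.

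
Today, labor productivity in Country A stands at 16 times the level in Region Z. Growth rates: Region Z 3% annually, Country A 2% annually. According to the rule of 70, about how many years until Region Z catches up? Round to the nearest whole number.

What matters is the difference: 1 pp.
Rule of 70 on the gap: the ratio halves every 70/1 ≈ 70.00 years.
A 16 times gap closes after 4 halvings: 4 × 70.00 ≈ 280 years.

about 280 years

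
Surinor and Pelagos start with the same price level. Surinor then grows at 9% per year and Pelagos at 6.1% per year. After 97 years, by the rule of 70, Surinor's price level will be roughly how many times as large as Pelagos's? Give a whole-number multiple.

around 16 times

Only the 2.9-point difference matters.
70/2.9 ≈ 24.14 years per doubling of the ratio; 97 years gives 4.02 doublings, so ≈ 16×.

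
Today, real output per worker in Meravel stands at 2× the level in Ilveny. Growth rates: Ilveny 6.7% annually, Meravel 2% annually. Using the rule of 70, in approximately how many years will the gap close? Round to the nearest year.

The growth-rate gap is 6.7% − 2% = 4.7 percentage points.
So the ratio between them halves every 70/4.7 ≈ 14.89 years.
A 2× gap closes after 1 halving: 1 × 14.89 ≈ 15 years.

roughly 15 years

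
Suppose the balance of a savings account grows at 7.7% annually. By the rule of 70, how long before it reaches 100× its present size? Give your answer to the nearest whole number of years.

At 7.7% it doubles every 70/7.7 ≈ 9.09 years.
100× is log₂ 100 ≈ 6.64 doublings, so ≈ 6.64 × 9.09 = 60 years.

around 60 years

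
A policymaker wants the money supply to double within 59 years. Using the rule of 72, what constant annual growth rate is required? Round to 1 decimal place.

about 1.2%

72 / 59 ≈ 1.22, so about 1.2% a year.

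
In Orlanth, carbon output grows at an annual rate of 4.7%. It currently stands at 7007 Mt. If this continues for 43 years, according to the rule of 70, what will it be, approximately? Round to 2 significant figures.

It doubles every 70/4.7 ≈ 14.89 years, so 43 years is 2.89 doublings.
2^2.89 ≈ 7.41; 7007 × 7.41 ≈ 52000 Mt.

approximately 52000 Mt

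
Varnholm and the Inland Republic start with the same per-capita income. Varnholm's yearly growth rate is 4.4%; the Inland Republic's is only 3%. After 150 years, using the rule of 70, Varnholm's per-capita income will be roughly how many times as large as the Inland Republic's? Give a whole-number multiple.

around 8 times

Only the 1.4-point difference matters.
70/1.4 ≈ 50.00 years per doubling of the ratio; 150 years gives 3.00 doublings, so ≈ 8×.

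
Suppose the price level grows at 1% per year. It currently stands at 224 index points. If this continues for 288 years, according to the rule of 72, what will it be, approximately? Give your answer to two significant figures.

It doubles every 72/1 ≈ 72.00 years, so 288 years is 4.00 doublings.
2^4.00 ≈ 16.00; 224 × 16.00 ≈ 3600 index points.

3600 index points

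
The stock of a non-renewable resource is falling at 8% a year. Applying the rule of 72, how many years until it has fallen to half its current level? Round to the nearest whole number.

Halving time ≈ 72 / 8 = 9.00 → 9 years.

about 9 years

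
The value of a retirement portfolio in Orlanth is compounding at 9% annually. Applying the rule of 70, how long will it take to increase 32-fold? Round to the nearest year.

approximately 39 years

Doubling time ≈ 70/9 = 7.78 years.
32 = 2^5, so 5 doublings → 39 years.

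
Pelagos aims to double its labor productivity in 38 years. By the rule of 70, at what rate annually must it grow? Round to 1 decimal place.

roughly 1.8%

70 / 38 ≈ 1.84, so about 1.8% annually.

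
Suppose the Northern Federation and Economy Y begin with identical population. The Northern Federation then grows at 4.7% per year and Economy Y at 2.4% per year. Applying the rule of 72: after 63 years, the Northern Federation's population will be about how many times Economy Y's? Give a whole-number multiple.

roughly 4 times

Only the 2.3-point difference matters.
72/2.3 ≈ 31.30 years per doubling of the ratio; 63 years gives 2.01 doublings, so ≈ 4×.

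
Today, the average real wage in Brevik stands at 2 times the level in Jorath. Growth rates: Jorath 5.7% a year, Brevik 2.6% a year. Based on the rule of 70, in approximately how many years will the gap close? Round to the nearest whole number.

23 years

What matters is the difference: 3.1 pp.
Rule of 70 on the gap: the ratio halves every 70/3.1 ≈ 22.58 years.
A 2 times gap closes after 1 halving: 1 × 22.58 ≈ 23 years.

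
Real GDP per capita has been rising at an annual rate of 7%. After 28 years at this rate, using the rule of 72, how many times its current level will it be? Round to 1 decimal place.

roughly 6.6 times

Doubles every ≈ 10.29 years (72/7).
28 years is 2.72 doublings; 2^2.72 ≈ 6.6×.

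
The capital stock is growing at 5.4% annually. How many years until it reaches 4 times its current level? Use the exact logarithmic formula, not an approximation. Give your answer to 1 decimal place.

26.4 years

t = ln(4) / ln(1 + 0.054) = 1.3863 / 0.052592 ≈ 26.36.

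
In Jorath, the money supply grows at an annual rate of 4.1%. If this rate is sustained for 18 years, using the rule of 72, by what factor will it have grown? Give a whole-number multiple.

72/4.1 ≈ 17.56 years per doubling.
18 years fits 1 doubling: 2^1 = 2.

2 times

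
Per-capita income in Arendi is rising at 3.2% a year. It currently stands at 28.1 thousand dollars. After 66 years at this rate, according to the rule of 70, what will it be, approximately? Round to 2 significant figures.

It doubles every 70/3.2 ≈ 21.88 years, so 66 years is 3.02 doublings.
2^3.02 ≈ 8.11; 28.1 × 8.11 ≈ 230 thousand dollars.

≈ 230 thousand dollars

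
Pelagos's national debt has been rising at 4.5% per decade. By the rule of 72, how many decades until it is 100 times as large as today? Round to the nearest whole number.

about 106 decades

One doubling takes 72/4.5 = 16.00 decades.
Reaching 100× takes log₂(100) ≈ 6.64 doublings.
6.64 × 16.00 ≈ 106 decades.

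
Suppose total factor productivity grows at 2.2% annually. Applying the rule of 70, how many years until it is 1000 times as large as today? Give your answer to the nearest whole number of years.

about 317 years

Doubling time ≈ 70/2.2 = 31.82 years.
1000× is log₂ 1000 ≈ 9.97 doublings, so ≈ 9.97 × 31.82 = 317 years.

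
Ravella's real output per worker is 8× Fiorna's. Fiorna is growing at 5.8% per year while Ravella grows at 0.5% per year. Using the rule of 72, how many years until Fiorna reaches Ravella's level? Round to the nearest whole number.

The growth-rate gap is 5.8% − 0.5% = 5.3 percentage points.
So the ratio between them halves every 72/5.3 ≈ 13.58 years.
An 8× gap closes after 3 halvings: 3 × 13.58 ≈ 41 years.

41 years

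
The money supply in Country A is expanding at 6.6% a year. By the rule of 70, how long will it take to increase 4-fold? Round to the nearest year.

approximately 21 years

Doubling time ≈ 70/6.6 = 10.61 years.
4 = 2^2, so 2 doublings → 21 years.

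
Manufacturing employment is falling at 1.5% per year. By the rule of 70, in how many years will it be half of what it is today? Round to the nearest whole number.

Falling at 1.5%, it halves about every 70/1.5 = 46.67 years.

roughly 47 years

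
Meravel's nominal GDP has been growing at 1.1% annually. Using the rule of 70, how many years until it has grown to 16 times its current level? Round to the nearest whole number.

about 255 years

One doubling takes 70/1.1 = 63.64 years.
16 = 2^4, so 4 doublings → 255 years.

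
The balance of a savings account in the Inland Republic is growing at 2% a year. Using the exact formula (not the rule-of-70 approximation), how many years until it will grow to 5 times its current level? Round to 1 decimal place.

t = ln(5) / ln(1 + 0.02) = 1.6094 / 0.019803 ≈ 81.27.

81.3 years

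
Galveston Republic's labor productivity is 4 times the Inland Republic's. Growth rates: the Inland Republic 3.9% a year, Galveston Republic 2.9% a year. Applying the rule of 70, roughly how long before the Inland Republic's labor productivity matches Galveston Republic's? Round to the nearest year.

around 140 years

the Inland Republic gains on Galveston Republic at 3.9% − 2.9% = 1 point a year.
At that relative rate the gap halves every 70/1 ≈ 70.00 years.
A 4 times gap closes after 2 halvings: 2 × 70.00 ≈ 140 years.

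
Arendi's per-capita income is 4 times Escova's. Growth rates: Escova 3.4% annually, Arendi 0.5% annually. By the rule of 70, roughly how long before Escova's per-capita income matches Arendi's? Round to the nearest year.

around 48 years

What matters is the difference: 2.9 pp.
Rule of 70 on the gap: the ratio halves every 70/2.9 ≈ 24.14 years.
A 4 times gap closes after 2 halvings: 2 × 24.14 ≈ 48 years.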